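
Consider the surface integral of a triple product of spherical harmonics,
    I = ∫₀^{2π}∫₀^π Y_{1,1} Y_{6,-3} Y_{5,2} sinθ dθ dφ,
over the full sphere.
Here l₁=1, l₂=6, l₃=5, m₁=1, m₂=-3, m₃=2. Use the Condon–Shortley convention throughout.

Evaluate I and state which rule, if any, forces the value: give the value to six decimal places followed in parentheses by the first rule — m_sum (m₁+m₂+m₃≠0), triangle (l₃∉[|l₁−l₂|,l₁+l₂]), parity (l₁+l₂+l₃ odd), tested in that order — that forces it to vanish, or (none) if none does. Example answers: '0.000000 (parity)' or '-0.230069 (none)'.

-0.245154 (none)

Checks pass: Σm=0; 12 even; l₃=5∈[5,7].
(2·1+1)(2·6+1)(2·5+1) = 429
Δ: 2! 0! 10! / 13! → 1/858
sum: t=1:−1/14400 = -1/14400
3j²(1 6 5; 0 0 0) = Δ·Π!·Σ² = 6/143  (sign +1)
sum: t=0:+1/60480 = 1/60480
3j²(1 6 5; 1 -3 2) = Δ·Π!·Σ² = 6/143  (sign -1)
combine: 4πI² = 429·6/143·6/143 = 108/143
take √, sign -1: I = -0.24515397
No selection rule forces the value: the integral is nonzero (none).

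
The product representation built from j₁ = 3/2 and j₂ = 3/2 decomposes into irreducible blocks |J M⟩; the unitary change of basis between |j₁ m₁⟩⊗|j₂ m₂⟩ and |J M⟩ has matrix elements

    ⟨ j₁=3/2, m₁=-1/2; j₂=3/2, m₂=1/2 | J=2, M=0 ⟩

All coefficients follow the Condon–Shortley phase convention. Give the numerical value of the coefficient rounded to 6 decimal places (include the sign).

-0.500000

triangle: 1!*2!*2!/6! = 4/720
(j±m)!: 1!*2!*2!*1!*2!*2! = 16
prefactor² = (2J+1)*Δ*N² = 4/9
  k=0: +1/(0!*1!*2!*2!*0!*0!) = 1/4
  k=1: −1/(1!*0!*1!*1!*1!*1!) = -1
Σ = -3/4  ⇒  CG² = 4/9*(-3/4)² = 1/4
CG = −√(1/4) = -0.500000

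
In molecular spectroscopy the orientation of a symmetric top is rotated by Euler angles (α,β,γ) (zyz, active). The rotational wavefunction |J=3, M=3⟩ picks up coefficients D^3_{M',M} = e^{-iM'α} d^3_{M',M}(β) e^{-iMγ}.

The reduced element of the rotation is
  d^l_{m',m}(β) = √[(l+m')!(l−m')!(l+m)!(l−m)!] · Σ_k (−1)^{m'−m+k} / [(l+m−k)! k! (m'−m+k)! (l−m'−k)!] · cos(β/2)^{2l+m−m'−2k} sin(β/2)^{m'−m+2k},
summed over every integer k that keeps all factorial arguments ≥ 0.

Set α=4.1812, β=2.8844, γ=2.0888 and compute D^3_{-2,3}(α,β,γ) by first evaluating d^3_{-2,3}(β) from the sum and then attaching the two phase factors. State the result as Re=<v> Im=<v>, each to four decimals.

Split into d^3_{-2,3}(β=2.8844) × two z-phases.
With c≡cos(β/2)=0.128242 and s≡sin(β/2)=0.991743, N=[1·120·720·1]^{1/2}=293.938769
Admissible k: 5..5 (factorial args all ≥0)
  k=5: (−1)^0·293.9388/(120)·0.1282^1·0.9917^5 = +0.301371
d^3_{-2,3}(2.8844) = +0.301371
Attach z-rotation phases: D = e^{-i(-2)(4.1812)}·(+0.301371)·e^{-i(3)(2.0888)} = -0.151104+0.260753i

Re=-0.1511 Im=0.2608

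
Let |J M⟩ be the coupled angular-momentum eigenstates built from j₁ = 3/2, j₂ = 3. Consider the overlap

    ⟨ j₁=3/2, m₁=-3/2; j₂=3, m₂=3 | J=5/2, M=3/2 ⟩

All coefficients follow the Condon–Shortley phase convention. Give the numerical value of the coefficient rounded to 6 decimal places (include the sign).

√[6·2!1!4!/8! · 0!3!6!0!4!1!] = √(5184/7)
  +(−1)^2/∏(2,0,1,4,0,0)! = 1/48  (running 1/48)
⟨..|..⟩ = √(5184/7)·(1/48) = +0.566947

+√(9/28) ≈ +0.566947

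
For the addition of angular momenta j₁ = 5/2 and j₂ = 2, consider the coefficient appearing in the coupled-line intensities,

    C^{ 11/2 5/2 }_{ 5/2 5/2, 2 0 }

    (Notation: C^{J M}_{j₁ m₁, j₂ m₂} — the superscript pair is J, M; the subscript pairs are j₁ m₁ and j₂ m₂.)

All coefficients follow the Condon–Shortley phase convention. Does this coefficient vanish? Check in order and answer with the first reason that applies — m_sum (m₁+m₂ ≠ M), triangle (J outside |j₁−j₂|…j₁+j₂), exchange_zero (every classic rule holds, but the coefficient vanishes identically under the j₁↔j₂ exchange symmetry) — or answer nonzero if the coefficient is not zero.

triangle

m-sum: m₁+m₂ = 5/2+0 = 5/2, M = 5/2  ✓
triangle: need |j₁−j₂| ≤ J ≤ j₁+j₂, i.e. J ∈ [1/2, 9/2]; J = 11/2 is outside ✗ ⇒ coefficient is 0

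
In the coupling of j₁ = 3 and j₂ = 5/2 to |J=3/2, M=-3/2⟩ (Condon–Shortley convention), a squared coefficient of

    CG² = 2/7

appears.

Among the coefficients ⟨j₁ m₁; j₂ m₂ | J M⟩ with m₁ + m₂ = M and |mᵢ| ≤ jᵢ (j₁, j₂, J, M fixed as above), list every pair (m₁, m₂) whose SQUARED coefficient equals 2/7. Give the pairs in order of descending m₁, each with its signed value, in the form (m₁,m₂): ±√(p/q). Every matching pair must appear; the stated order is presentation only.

(-2,1/2): −√(2/7)

Admissible pairs with m₁+m₂ = M = -3/2: (-3,3/2), (-2,1/2), (-1,-1/2), (0,-3/2), (1,-5/2)
  (m₁,m₂)=(1,-5/2): CG² = 1/14, CG = +√(1/14)
  (m₁,m₂)=(0,-3/2): CG² = 6/35, CG = −√(6/35)
  (m₁,m₂)=(-1,-1/2): CG² = 9/35, CG = +√(9/35)
  (m₁,m₂)=(-2,1/2): CG² = 2/7, CG = −√(2/7)   ← matches the target
  (m₁,m₂)=(-3,3/2): CG² = 3/14, CG = +√(3/14)
Pairs with CG² = 2/7: (-2,1/2): −√(2/7)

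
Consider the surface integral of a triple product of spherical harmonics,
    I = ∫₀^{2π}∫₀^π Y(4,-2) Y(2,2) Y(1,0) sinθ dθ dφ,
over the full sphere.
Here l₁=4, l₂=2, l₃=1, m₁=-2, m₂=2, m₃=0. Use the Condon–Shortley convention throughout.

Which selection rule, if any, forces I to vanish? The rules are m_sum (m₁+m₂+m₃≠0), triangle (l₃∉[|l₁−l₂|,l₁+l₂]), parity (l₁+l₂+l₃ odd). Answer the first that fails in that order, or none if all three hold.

azimuthal sum: -2 + 2 + 0 = 0  ✓
l₃ must lie in [2,6]; have l₃=1  ✗
L = 4 + 2 + 1 = 7 (odd)

triangle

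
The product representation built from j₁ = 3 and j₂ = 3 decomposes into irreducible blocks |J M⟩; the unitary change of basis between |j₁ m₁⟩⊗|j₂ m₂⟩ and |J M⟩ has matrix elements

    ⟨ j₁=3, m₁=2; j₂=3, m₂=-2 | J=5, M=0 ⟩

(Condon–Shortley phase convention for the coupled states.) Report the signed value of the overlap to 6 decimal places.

j₁+j₂−J=1  J+j₁−j₂=5  J−j₁+j₂=5  j₁+j₂+J+1=12
(j₁±m₁, j₂±m₂, J±M) = (5,1,1,5,5,5)
P² = 480000/7
sum k=0..1:
  [0] +1/576 = 1/576
  [1] −1/14400 = -1/14400
S = 1/600
C² = P²·S² = 4/21 ; C = +0.436436

+0.436436  (= +√(4/21))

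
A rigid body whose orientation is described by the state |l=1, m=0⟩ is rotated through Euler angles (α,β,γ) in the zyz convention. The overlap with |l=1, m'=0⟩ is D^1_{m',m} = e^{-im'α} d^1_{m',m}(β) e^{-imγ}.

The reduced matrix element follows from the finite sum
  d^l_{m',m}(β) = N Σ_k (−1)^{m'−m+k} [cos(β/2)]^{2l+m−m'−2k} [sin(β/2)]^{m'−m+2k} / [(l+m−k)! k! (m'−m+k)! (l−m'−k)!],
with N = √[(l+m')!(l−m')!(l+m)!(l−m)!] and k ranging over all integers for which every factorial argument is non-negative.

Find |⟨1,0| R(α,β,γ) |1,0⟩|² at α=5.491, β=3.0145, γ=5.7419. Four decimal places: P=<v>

P=0.9839

First d^1_{0,0}(β=3.0145), then the phase factors e^{-i(0)α} and e^{-i(0)γ}:
With c≡cos(β/2)=0.063504 and s≡sin(β/2)=0.997982, N=[1·1·1·1]^{1/2}=1.000000
Admissible k: 0..1 (factorial args all ≥0)
  k=0: (−1)^0·1.0000/(1)·0.0635^2·0.9980^0 = +0.004033
  k=1: (−1)^1·1.0000/(1)·0.0635^0·0.9980^2 = -0.995967
d^1_{0,0}(3.0145) = +0.004033 -0.995967 = -0.991935
|D^1_{0,0}|² = |d^1_{0,0}(β)|² = (-0.991935)² = 0.983934 (the z-rotation phases have unit modulus)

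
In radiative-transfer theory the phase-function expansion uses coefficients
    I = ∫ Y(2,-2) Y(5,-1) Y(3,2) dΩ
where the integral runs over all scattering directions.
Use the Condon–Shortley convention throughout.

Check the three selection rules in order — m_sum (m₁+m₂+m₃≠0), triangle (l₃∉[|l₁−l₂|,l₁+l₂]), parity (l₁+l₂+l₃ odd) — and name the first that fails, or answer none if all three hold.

m_sum

m₁+m₂+m₃ = -2 − 1 + 2 = -1  ✗
triangle: |2−5|=3 ≤ l₃=3 ≤ 2+5=7
parity: l₁+l₂+l₃ = 10 is even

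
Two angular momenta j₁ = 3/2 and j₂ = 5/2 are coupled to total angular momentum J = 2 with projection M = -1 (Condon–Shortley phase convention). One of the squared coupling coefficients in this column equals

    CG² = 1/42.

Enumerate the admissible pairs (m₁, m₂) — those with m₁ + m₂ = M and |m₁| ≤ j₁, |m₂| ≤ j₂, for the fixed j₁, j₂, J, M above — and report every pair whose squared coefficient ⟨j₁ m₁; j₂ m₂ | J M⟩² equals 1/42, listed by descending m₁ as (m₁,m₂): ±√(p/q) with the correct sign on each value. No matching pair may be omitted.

(1/2,-3/2): +√(1/42)

Admissible pairs with m₁+m₂ = M = -1: (-3/2,1/2), (-1/2,-1/2), (1/2,-3/2), (3/2,-5/2)
  (m₁,m₂)=(3/2,-5/2): CG² = 5/14, CG = +√(5/14)
  (m₁,m₂)=(1/2,-3/2): CG² = 1/42, CG = +√(1/42)   ← matches the target
  (m₁,m₂)=(-1/2,-1/2): CG² = 25/84, CG = −√(25/84)
  (m₁,m₂)=(-3/2,1/2): CG² = 9/28, CG = +√(9/28)
Pairs with CG² = 1/42: (1/2,-3/2): +√(1/42)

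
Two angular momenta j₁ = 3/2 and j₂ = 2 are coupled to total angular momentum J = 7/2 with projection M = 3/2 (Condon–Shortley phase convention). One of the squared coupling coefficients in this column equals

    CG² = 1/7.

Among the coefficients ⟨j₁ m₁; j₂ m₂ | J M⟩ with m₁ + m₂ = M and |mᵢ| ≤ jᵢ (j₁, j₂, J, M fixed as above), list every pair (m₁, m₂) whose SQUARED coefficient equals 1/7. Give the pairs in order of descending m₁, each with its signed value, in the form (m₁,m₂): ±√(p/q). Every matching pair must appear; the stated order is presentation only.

(-1/2,2): +√(1/7)

Admissible pairs with m₁+m₂ = M = 3/2: (-1/2,2), (1/2,1), (3/2,0)
  (m₁,m₂)=(3/2,0): CG² = 2/7, CG = +√(2/7)
  (m₁,m₂)=(1/2,1): CG² = 4/7, CG = +√(4/7)
  (m₁,m₂)=(-1/2,2): CG² = 1/7, CG = +√(1/7)   ← matches the target
Pairs with CG² = 1/7: (-1/2,2): +√(1/7)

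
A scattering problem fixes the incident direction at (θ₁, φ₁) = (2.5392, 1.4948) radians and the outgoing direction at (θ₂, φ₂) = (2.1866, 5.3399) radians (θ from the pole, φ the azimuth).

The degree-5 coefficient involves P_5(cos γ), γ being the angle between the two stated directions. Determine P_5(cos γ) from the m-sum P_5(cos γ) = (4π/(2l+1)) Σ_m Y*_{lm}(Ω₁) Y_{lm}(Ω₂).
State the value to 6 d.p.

Summing Y*_{l m}(θ₁,φ₁)·Y_{l m}(θ₂,φ₂) over m ∈ [−5, 5]; prefactor 4π/(2·5+1) = 1.142397:
  term(m=-5) = (0.004242, -0.001674)   from Y*(Ω₁)=(0.010054, 0.025174), Y(Ω₂)=(0.000679, -0.168233)
  term(m=-4) = (-0.044431, -0.015098)   from Y*(Ω₁)=(-0.118941, 0.037313), Y(Ω₂)=(0.303833, 0.222250)
  term(m=-3) = (0.062289, 0.103979)   from Y*(Ω₁)=(-0.072691, -0.313292), Y(Ω₂)=(-0.358710, 0.115592)
  term(m=-2) = (0.000045, -0.000274)   from Y*(Ω₁)=(0.459496, -0.070383), Y(Ω₂)=(0.000186, -0.000568)
  term(m=-1) = (0.056689, -0.048090)   from Y*(Ω₁)=(0.016191, 0.212635), Y(Ω₂)=(-0.204673, -0.282187)
  term(m=+0) = (0.030444, 0.000000)   from Y*(Ω₁)=(0.335856, -0.000000), Y(Ω₂)=(0.090647, 0.000000)
  term(m=+1) = (0.056689, 0.048090)   from Y*(Ω₁)=(-0.016191, 0.212635), Y(Ω₂)=(0.204673, -0.282187)
  term(m=+2) = (0.000045, 0.000274)   from Y*(Ω₁)=(0.459496, 0.070383), Y(Ω₂)=(0.000186, 0.000568)
  term(m=+3) = (0.062289, -0.103979)   from Y*(Ω₁)=(0.072691, -0.313292), Y(Ω₂)=(0.358710, 0.115592)
  term(m=+4) = (-0.044431, 0.015098)   from Y*(Ω₁)=(-0.118941, -0.037313), Y(Ω₂)=(0.303833, -0.222250)
  term(m=+5) = (0.004242, 0.001674)   from Y*(Ω₁)=(-0.010054, 0.025174), Y(Ω₂)=(-0.000679, -0.168233)
Σ over m = (0.188114, -0.000000); ×(4π/11) → (0.214900, -0.000000). Real part: 0.214900

0.214900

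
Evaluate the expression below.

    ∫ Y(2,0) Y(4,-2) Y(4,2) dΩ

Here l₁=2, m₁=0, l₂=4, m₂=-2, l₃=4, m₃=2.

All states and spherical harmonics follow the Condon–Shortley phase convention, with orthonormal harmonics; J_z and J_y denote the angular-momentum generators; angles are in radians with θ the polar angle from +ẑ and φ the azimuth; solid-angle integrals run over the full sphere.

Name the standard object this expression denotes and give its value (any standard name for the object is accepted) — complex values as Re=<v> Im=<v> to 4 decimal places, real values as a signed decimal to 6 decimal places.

Gaunt coefficient, +0.065536

This is a Gaunt coefficient — the integral of a triple product of spherical harmonics over the sphere.
m-sum 0 ✓  L=10 even ✓  2≤4≤6 ✓
Π(2lᵢ+1) = 5×9×9 = 405
triangle coeff Δ(2,4,4) = 1/13860
Σ_t [0,2]: t=0:+1/192 t=1:−1/36 t=2:+1/192 = -5/288
(3j)²=20/693 [(2 4 4; 0 0 0)], sign=-1
Σ_t [0,2]: t=0:+1/192 t=1:−1/120 t=2:+1/2880 = -1/360
(3j)²=16/3465 [(2 4 4; 0 -2 2)], sign=-1
⇒ 4πI² = 320/5929
I = (+1)√(320/5929/(4π)) = 0.06553591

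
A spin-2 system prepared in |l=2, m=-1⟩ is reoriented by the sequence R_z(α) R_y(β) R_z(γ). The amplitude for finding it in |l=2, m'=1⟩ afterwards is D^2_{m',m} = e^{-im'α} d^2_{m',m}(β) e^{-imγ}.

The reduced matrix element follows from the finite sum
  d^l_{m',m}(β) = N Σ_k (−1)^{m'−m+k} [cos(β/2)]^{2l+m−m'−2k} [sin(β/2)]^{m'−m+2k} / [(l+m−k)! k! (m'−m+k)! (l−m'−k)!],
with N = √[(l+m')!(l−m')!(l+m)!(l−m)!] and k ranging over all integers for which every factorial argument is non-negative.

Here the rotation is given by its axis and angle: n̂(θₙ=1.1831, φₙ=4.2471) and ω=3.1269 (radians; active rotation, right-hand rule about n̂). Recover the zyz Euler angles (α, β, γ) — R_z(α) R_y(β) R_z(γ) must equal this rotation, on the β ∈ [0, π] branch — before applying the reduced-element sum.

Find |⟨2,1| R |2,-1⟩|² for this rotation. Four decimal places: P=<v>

Axis–angle → zyz. n̂ = (sinθₙcosφₙ, sinθₙsinφₙ, cosθₙ) = (-0.415381, -0.827364, +0.378057), ω = 3.1269.
R = I cosω + sinω [n̂]ₓ + (1−cosω) n̂n̂ᵀ gives
  R = [-0.654828, +0.681751, -0.326214; +0.692860, +0.369097, -0.619445; -0.301903, -0.631650, -0.714054]
β = atan2(√(R₁₃²+R₂₃²), R₃₃) = 2.366068; α = atan2(R₂₃, R₁₃) mod 2π = 4.227670; γ = atan2(R₃₂, −R₃₁) mod 2π = 5.158248
Split into d^2_{1,-1}(β=2.3661) × two z-phases.
Half-angle: c=0.378118, s=0.925757. N=√(6·1·1·6)=6.000000
k∈{0,1} keeps every argument non-negative
  k=0: (−1)^2·6.0000/(2)·0.3781^2·0.9258^2 = +0.367595
  k=1: (−1)^3·6.0000/(6)·0.3781^0·0.9258^4 = -0.734495
d^2_{1,-1}(2.3661) = +0.367595 -0.734495 = -0.366900
|D^2_{1,-1}|² = |d^2_{1,-1}(β)|² = (-0.366900)² = 0.134615 (the z-rotation phases have unit modulus)

P=0.1346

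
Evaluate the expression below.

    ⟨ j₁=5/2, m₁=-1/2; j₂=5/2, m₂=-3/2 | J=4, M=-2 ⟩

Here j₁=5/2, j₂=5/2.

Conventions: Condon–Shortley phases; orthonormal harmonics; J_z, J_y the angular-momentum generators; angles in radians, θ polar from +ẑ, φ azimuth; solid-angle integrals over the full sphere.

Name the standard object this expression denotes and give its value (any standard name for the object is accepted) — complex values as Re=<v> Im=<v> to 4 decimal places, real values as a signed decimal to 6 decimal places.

This is a Clebsch–Gordan (vector-coupling) coefficient.
triangle: 1!*4!*4!/10! = 576/3628800
(j±m)!: 2!*3!*1!*4!*2!*6! = 414720
prefactor² = (2J+1)*Δ*N² = 20736/35
  k=0: +1/(0!*1!*3!*1!*1!*3!) = 1/36
  k=1: −1/(1!*0!*2!*0!*2!*4!) = -1/96
Σ = 5/288  ⇒  CG² = 20736/35*(5/288)² = 5/28
CG = +√(5/28) = +0.422577

Clebsch–Gordan coefficient, +√(5/28) ≈ +0.422577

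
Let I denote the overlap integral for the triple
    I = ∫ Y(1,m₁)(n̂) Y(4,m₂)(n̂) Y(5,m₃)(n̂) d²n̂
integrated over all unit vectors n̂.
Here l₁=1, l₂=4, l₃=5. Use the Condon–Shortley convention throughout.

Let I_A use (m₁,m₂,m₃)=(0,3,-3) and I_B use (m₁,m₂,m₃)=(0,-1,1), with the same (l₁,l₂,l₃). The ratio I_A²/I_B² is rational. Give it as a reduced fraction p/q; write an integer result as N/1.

2/3

l's match ⇒ only the (l;m) 3-j factors differ between A and B.
A: triangle coeff Δ(1,4,5) = 1/495; Σ_t [0,0]: t=0:+1/5040 = 1/5040; (3j)²=16/495 [(1 4 5; 0 3 -3)], sign=+1
B: triangle coeff Δ(1,4,5) = 1/495; Σ_t [0,0]: t=0:+1/720 = 1/720; (3j)²=8/165 [(1 4 5; 0 -1 1)], sign=+1
I_A²/I_B² = (16/495)/(8/165) = 2/3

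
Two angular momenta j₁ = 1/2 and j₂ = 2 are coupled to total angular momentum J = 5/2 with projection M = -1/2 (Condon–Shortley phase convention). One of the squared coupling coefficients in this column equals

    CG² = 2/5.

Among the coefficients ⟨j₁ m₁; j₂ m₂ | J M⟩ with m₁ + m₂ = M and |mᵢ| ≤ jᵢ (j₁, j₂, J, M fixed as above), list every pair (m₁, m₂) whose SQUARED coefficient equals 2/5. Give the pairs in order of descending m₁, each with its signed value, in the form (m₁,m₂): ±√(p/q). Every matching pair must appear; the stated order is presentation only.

Admissible pairs with m₁+m₂ = M = -1/2: (-1/2,0), (1/2,-1)
  (m₁,m₂)=(1/2,-1): CG² = 2/5, CG = +√(2/5)   ← matches the target
  (m₁,m₂)=(-1/2,0): CG² = 3/5, CG = +√(3/5)
Pairs with CG² = 2/5: (1/2,-1): +√(2/5)

(1/2,-1): +√(2/5)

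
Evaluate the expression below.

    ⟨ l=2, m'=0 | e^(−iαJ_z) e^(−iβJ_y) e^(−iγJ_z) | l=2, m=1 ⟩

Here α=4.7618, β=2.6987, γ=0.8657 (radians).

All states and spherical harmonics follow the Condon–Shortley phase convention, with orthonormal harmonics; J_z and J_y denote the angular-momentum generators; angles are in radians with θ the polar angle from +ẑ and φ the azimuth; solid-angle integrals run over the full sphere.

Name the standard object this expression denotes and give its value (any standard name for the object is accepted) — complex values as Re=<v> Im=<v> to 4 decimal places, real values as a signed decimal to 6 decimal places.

This is a Wigner D-matrix element — the rotation-matrix element ⟨l m'| R(α,β,γ) |l m⟩ in the angular-momentum basis.
First d^2_{0,1}(β=2.6987), then the phase factors e^{-i(0)α} and e^{-i(1)γ}:
Half-angle: c=0.219641, s=0.975581. N=√(2·2·6·1)=4.898979
k: max(0,(1)−(0))=1 … min(2+(1),2−(0))=2
  k=1: (−1)^0·4.8990/(2)·0.2196^3·0.9756^1 = +0.025321
  k=2: (−1)^1·4.8990/(2)·0.2196^1·0.9756^3 = -0.499549
d^2_{0,1}(2.6987) = +0.025321 -0.499549 = -0.474229
Phases: e^{-i·(0)·4.7618}=+1.000000+0.000000i, e^{-i·(1)·0.8657}=+0.648107-0.761549i ⇒ D=-0.307351+0.361148i

Wigner D-matrix element, Re=-0.3074 Im=0.3611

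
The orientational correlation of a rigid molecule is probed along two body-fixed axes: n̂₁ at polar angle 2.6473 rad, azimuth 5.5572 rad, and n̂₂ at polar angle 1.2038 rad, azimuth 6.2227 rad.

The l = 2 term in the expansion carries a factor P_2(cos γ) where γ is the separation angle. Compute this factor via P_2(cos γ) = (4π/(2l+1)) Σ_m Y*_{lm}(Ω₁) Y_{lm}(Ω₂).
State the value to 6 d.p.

-0.498420

Summing Y*_{l m}(θ₁,φ₁)·Y_{l m}(θ₂,φ₂) over m ∈ [−2, 2]; prefactor 4π/(2·2+1) = 2.513274:
  m=-2: (0.010306, -0.086323) × (0.334083, 0.040613) = (0.006949, -0.028421)  (running Σ = (0.006949, -0.028421))
  m=-1: (-0.241281, 0.214189) × (0.258269, 0.015641) = (-0.065665, 0.051544)  (running Σ = (-0.058717, 0.023124))
  m=0: (0.417833, -0.000000) × (-0.193574, 0.000000) = (-0.080882, 0.000000)  (running Σ = (-0.139598, 0.023124))
  m=1: (0.241281, 0.214189) × (-0.258269, 0.015641) = (-0.065665, -0.051544)  (running Σ = (-0.205264, -0.028421))
  m=2: (0.010306, 0.086323) × (0.334083, -0.040613) = (0.006949, 0.028421)  (running Σ = (-0.198315, 0.000000))
Accumulated sum (-0.198315, 0.000000); after 4π/(2l+1) scaling, (-0.498420, 0.000000) ⇒ P_2 = -0.498420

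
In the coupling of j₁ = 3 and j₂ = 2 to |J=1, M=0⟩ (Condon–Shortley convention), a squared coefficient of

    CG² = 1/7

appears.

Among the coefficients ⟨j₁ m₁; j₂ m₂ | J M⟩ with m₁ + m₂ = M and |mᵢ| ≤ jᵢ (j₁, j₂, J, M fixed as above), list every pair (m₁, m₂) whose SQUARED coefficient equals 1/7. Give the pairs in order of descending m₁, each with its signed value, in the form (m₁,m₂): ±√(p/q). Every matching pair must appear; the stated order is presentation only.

Admissible pairs with m₁+m₂ = M = 0: (-2,2), (-1,1), (0,0), (1,-1), (2,-2)
  (m₁,m₂)=(2,-2): CG² = 1/7, CG = +√(1/7)   ← matches the target
  (m₁,m₂)=(1,-1): CG² = 8/35, CG = −√(8/35)
  (m₁,m₂)=(0,0): CG² = 9/35, CG = +√(9/35)
  (m₁,m₂)=(-1,1): CG² = 8/35, CG = −√(8/35)
  (m₁,m₂)=(-2,2): CG² = 1/7, CG = +√(1/7)   ← matches the target
Pairs with CG² = 1/7: (2,-2): +√(1/7); (-2,2): +√(1/7)

(2,-2): +√(1/7); (-2,2): +√(1/7)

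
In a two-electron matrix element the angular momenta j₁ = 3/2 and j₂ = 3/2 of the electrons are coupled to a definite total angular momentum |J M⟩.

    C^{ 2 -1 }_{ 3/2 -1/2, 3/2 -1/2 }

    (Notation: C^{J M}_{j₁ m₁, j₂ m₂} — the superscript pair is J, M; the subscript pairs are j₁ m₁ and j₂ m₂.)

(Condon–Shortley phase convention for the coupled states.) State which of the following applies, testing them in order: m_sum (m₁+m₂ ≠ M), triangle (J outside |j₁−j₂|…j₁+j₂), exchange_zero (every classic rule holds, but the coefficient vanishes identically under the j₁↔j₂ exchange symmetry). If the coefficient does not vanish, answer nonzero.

m-sum: m₁+m₂ = -1/2+(-1/2) = -1, M = -1  ✓
triangle: |j₁−j₂| = 0 ≤ J = 2 ≤ j₁+j₂ = 3  ✓
exchange: j₁=j₂ and m₁=m₂, and (−1)^(j₁+j₂−J) = (−1)^1 = −1 forces ⟨j₁m₁;j₂m₂|JM⟩ = −⟨j₂m₂;j₁m₁|JM⟩ = −⟨j₁m₁;j₂m₂|JM⟩ ⇒ the coefficient vanishes identically
Racah sum check: Σ_k collapses to 0 ⇒ CG = 0

exchange_zero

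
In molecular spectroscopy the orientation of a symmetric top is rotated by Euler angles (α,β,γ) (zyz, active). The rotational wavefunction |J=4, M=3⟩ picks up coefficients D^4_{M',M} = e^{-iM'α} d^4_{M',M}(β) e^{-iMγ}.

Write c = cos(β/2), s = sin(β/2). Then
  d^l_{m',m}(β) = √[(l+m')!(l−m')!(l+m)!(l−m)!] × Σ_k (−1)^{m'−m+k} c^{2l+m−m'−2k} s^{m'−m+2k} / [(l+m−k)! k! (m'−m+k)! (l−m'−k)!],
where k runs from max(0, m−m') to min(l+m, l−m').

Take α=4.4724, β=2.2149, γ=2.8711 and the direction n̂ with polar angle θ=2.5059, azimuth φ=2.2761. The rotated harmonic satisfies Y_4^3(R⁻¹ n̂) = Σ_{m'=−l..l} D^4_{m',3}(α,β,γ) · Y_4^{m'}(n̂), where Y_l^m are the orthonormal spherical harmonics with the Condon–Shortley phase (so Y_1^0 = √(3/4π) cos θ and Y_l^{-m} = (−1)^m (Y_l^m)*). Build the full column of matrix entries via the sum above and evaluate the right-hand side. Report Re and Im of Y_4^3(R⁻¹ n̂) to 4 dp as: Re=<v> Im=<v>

Need the full column D^4_{m',3} for m'=−4..4 at α=4.4724, β=2.2149, γ=2.8711.
cos(β/2)=0.446944, sin(β/2)=0.894562
d^4_{-4,3}: single k=7 term ⇒ +0.579523;  D = -0.573147+0.085731i
d^4_{-3,3}: k∈[6..7] ⇒ +0.716584 -0.410094 = +0.306490;  D = +0.028008-0.305207i
d^4_{-2,3}: k∈[5..6] ⇒ +0.574112 -0.766637 = -0.192525;  D = -0.182043-0.062660i
d^4_{-1,3}: k∈[4..5] ⇒ +0.338044 -0.812529 = -0.474485;  D = +0.256642-0.399088i
d^4_{0,3}: k∈[3..4] ⇒ +0.151064 -0.605168 = -0.454103;  D = +0.312617+0.329364i
d^4_{1,3}: k∈[2..3] ⇒ +0.050630 -0.338044 = -0.287414;  D = -0.249519+0.142643i
d^4_{2,3}: k∈[1..2] ⇒ +0.011925 -0.143312 = -0.131387;  D = -0.036226-0.126294i
d^4_{3,3}: k∈[0..1] ⇒ +0.001592 -0.044652 = -0.043059;  D = +0.043026-0.001694i
d^4_{4,3}: single k=0 term ⇒ -0.009014;  D = -0.001796+0.008833i
Y_4^{m'}(θ=2.5059,φ=2.2761) and Σ D·Y over m':
  (-0.5731+0.0857i)·(-0.0522-0.0173i)  (+0.0280-0.3052i)·(-0.1803+0.1093i)  (-0.1820-0.0627i)·(-0.0664+0.4112i)  (+0.2566-0.3991i)·(+0.2245+0.2637i)  (+0.3126+0.3294i)·(-0.1853+0.0000i)  (-0.2495+0.1426i)·(-0.2245+0.2637i)  (-0.0362-0.1263i)·(-0.0664-0.4112i)  (+0.0430-0.0017i)·(+0.1803+0.1093i)  (-0.0018+0.0088i)·(-0.0522+0.0173i)
Y_4^3(R⁻¹ n̂) = +0.179282-0.160748i

Re=0.1793 Im=-0.1607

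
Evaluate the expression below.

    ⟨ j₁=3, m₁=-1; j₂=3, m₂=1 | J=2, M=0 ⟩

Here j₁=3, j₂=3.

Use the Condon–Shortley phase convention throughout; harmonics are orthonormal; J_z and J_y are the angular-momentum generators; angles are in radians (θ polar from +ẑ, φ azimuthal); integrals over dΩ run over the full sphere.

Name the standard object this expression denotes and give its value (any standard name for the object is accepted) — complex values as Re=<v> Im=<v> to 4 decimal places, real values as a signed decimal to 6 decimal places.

Clebsch–Gordan coefficient, −√(3/28) ≈ -0.327327

This is a Clebsch–Gordan (vector-coupling) coefficient.
√[5·4!2!2!/9! · 2!4!4!2!2!2!] = √(256/21)
  +(−1)^2/∏(2,2,2,2,0,0)! = 1/16  (running 1/16)
  +(−1)^3/∏(3,1,1,1,1,1)! = -1/6  (running -5/48)
  +(−1)^4/∏(4,0,0,0,2,2)! = 1/96  (running -3/32)
⟨..|..⟩ = √(256/21)·(-3/32) = -0.327327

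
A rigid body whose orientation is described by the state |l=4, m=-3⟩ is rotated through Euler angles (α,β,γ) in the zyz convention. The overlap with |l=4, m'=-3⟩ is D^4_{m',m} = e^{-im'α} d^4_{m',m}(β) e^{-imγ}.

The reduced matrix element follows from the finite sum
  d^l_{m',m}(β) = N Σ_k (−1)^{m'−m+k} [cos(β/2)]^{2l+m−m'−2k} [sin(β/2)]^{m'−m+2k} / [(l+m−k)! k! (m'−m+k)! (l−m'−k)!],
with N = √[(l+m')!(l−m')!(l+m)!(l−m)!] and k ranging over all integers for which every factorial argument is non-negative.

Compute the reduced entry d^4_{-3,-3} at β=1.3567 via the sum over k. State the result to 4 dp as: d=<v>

d^4_{-3,-3}(β=1.3567) via the finite sum:
Half-angle: c=0.778609, s=0.627509. N=√(1·5040·1·5040)=5040.000000
The bounds max(0,m−m')=0 and min(l+m,l−m')=1 give 2 terms
  k=0: (−1)^0·5040.0000/(5040)·0.7786^8·0.6275^0 = +0.135069
  k=1: (−1)^1·5040.0000/(720)·0.7786^6·0.6275^2 = -0.614123
d^4_{-3,-3}(1.3567) = +0.135069 -0.614123 = -0.479054

d=-0.4791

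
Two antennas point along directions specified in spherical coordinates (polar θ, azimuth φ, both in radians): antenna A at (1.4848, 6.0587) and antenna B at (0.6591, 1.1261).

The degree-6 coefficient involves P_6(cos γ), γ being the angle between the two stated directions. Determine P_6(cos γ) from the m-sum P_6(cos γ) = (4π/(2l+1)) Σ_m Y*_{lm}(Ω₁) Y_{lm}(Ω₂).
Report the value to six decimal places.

-0.078192

Term-by-term m-sum for l=6 (normalisation 4π/13 = 0.966644):
  term(m=-6) = -0.00297 - 0.01167j   from Y*(Ω₁)=0.10490 - 0.46068j, Y(Ω₂)=0.02268 - 0.01162j
  term(m=-5) = 0.01434 - 0.00728j   from Y*(Ω₁)=0.06117 - 0.12715j, Y(Ω₂)=0.09053 + 0.06921j
  term(m=-4) = -0.06061 - 0.07344j   from Y*(Ω₁)=-0.20131 + 0.25261j, Y(Ω₂)=-0.06087 + 0.28845j
  term(m=-3) = 0.04541 - 0.05844j   from Y*(Ω₁)=-0.12624 + 0.10073j, Y(Ω₂)=-0.44548 + 0.10746j
  term(m=-2) = -0.08194 - 0.03862j   from Y*(Ω₁)=0.25310 - 0.12194j, Y(Ω₂)=-0.20310 - 0.25043j
  term(m=-1) = -0.00631 + 0.02820j   from Y*(Ω₁)=0.16430 - 0.03752j, Y(Ω₂)=-0.07377 + 0.15482j
  term(m=+0) = 0.10329 + 0.00000j   from Y*(Ω₁)=-0.26969 + 0.00000j, Y(Ω₂)=-0.38298 + 0.00000j
  term(m=+1) = -0.00631 - 0.02820j   from Y*(Ω₁)=-0.16430 - 0.03752j, Y(Ω₂)=0.07377 + 0.15482j
  term(m=+2) = -0.08194 + 0.03862j   from Y*(Ω₁)=0.25310 + 0.12194j, Y(Ω₂)=-0.20310 + 0.25043j
  term(m=+3) = 0.04541 + 0.05844j   from Y*(Ω₁)=0.12624 + 0.10073j, Y(Ω₂)=0.44548 + 0.10746j
  term(m=+4) = -0.06061 + 0.07344j   from Y*(Ω₁)=-0.20131 - 0.25261j, Y(Ω₂)=-0.06087 - 0.28845j
  term(m=+5) = 0.01434 + 0.00728j   from Y*(Ω₁)=-0.06117 - 0.12715j, Y(Ω₂)=-0.09053 + 0.06921j
  term(m=+6) = -0.00297 + 0.01167j   from Y*(Ω₁)=0.10490 + 0.46068j, Y(Ω₂)=0.02268 + 0.01162j
Σ over m = -0.08089 + 0.00000j; ×(4π/13) → -0.07819 + 0.00000j. Real part: -0.078192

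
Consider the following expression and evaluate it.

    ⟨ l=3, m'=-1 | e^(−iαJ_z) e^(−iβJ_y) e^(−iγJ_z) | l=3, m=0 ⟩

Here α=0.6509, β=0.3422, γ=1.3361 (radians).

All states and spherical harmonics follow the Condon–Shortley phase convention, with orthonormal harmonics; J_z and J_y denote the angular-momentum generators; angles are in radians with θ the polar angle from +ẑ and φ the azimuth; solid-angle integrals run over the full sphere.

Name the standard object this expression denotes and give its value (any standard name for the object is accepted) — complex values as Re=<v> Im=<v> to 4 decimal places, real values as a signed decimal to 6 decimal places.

This is a Wigner D-matrix element — the rotation-matrix element ⟨l m'| R(α,β,γ) |l m⟩ in the angular-momentum basis.
Split into d^3_{-1,0}(β=0.3422) × two z-phases.
Half-angle: c=0.985398, s=0.170266. N=√(2·24·6·6)=41.569219
k∈{1,2,3} keeps every argument non-negative
  k=1: (−1)^0·41.5692/(12)·0.9854^5·0.1703^1 = +0.547997
  k=2: (−1)^1·41.5692/(4)·0.9854^3·0.1703^3 = -0.049083
  k=3: (−1)^2·41.5692/(12)·0.9854^1·0.1703^5 = +0.000488
d^3_{-1,0}(0.3422) = +0.547997 -0.049083 +0.000488 = +0.499402
Attach z-rotation phases: D = e^{-i(-1)(0.6509)}·(+0.499402)·e^{-i(0)(1.3361)} = +0.397294+0.302589i

Wigner D-matrix element, Re=0.3973 Im=0.3026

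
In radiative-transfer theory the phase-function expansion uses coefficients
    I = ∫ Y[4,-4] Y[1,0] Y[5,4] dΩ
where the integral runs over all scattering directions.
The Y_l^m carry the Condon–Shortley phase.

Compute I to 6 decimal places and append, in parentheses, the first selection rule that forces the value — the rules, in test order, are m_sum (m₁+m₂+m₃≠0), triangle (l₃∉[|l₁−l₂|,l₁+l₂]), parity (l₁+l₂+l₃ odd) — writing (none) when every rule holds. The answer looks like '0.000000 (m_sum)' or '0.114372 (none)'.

0.147319 (none)

Rules hold: Σm=0, L=10 even, 3≤5≤5.
N = 9·3·11 = 297
Δ = 0!·8!·2!/11! = 1/495
Racah Σ t=0..0: t=0:+1/576 = 1/576
⇒ 3j(4 1 5; 0 0 0)² = 5/99, sgn -1
Racah Σ t=0..0: t=0:+1/40320 = 1/40320
⇒ 3j(4 1 5; -4 0 4)² = 1/55, sgn -1
4πI² = N·(3j₀)²·(3jₘ)² = 3/11
I = +1·√(0.272727/4π) = 0.14731920
No selection rule forces the value: the integral is nonzero (none).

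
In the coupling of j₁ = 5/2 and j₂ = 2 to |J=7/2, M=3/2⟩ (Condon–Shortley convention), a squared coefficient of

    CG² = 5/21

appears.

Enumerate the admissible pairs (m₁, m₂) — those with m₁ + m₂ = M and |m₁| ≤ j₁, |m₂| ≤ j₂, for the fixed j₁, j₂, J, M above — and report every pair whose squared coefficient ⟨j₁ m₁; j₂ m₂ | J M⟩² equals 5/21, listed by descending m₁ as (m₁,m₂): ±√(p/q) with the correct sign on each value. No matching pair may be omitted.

(5/2,-1): +√(5/21)

Admissible pairs with m₁+m₂ = M = 3/2: (-1/2,2), (1/2,1), (3/2,0), (5/2,-1)
  (m₁,m₂)=(5/2,-1): CG² = 5/21, CG = +√(5/21)   ← matches the target
  (m₁,m₂)=(3/2,0): CG² = 2/7, CG = +√(2/7)
  (m₁,m₂)=(1/2,1): CG² = 2/21, CG = −√(2/21)
  (m₁,m₂)=(-1/2,2): CG² = 8/21, CG = −√(8/21)
Pairs with CG² = 5/21: (5/2,-1): +√(5/21)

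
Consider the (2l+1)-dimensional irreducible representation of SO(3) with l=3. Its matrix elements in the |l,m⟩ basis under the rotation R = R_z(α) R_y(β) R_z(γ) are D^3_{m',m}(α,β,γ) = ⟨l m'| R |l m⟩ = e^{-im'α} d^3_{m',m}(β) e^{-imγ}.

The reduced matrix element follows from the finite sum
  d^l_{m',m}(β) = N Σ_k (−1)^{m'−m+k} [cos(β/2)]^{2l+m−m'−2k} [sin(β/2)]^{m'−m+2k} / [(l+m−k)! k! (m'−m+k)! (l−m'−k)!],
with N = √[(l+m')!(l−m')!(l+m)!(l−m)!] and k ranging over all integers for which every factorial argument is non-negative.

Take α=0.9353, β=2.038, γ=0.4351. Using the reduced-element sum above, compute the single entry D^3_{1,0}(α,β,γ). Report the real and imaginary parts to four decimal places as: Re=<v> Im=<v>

Re=-0.0033 Im=0.0044

Split into d^3_{1,0}(β=2.0380) × two z-phases.
c=cos(2.038000/2)=0.524218, s=sin(2.038000/2)=0.851584; N=√[24·2·6·6]=41.569219
k∈{0,1,2} keeps every argument non-negative
  k=0: (−1)^1·41.5692/(12)·0.5242^5·0.8516^1 = -0.116782
  k=1: (−1)^2·41.5692/(4)·0.5242^3·0.8516^3 = +0.924549
  k=2: (−1)^3·41.5692/(12)·0.5242^1·0.8516^5 = -0.813281
d^3_{1,0}(2.0380) = -0.116782 +0.924549 -0.813281 = -0.005514
D = (+0.593577-0.804777i)·(-0.005514)·(+1.000000+0.000000i) = -0.003273+0.004437i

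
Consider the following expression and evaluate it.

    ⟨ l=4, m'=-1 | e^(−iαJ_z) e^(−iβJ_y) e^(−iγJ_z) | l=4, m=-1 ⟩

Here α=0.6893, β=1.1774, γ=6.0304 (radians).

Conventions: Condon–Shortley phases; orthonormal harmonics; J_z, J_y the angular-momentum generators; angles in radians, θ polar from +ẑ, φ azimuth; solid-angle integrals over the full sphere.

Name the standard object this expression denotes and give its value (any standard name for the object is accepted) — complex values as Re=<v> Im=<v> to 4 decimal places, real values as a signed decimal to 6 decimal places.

Wigner D-matrix element, Re=-0.1267 Im=-0.0591

This is a Wigner D-matrix element — the rotation-matrix element ⟨l m'| R(α,β,γ) |l m⟩ in the angular-momentum basis.
Split into d^4_{-1,-1}(β=1.1774) × two z-phases.
Half-angle: c=0.831663, s=0.555280. N=√(6·120·6·120)=720.000000
Admissible k: 0..3 (factorial args all ≥0)
  k=0: (−1)^0·720.0000/(720)·0.8317^8·0.5553^0 = +0.228865
  k=1: (−1)^1·720.0000/(48)·0.8317^6·0.5553^2 = -1.530386
  k=2: (−1)^2·720.0000/(24)·0.8317^4·0.5553^4 = +1.364459
  k=3: (−1)^3·720.0000/(72)·0.8317^2·0.5553^6 = -0.202754
d^4_{-1,-1}(1.1774) = +0.228865 -1.530386 +1.364459 -0.202754 = -0.139815
D = (+0.771691+0.635997i)·(-0.139815)·(+0.968220-0.250102i) = -0.126705-0.059112i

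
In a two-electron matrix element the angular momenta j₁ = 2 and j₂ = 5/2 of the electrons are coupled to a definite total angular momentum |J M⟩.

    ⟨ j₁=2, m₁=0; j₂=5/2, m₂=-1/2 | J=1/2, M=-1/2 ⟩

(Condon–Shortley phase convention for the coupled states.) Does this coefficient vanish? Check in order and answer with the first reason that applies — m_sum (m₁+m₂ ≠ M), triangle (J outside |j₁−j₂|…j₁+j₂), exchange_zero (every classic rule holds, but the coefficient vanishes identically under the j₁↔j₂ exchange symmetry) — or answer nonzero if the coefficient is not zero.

m-sum: m₁+m₂ = 0+(-1/2) = -1/2, M = -1/2  ✓
triangle: |j₁−j₂| = 1/2 ≤ J = 1/2 ≤ j₁+j₂ = 9/2  ✓
exchange: j₁≠j₂ or m₁≠m₂ — the exchange symmetry imposes no constraint here
value check: CG = +√(1/5) = +0.447214 ≠ 0

nonzero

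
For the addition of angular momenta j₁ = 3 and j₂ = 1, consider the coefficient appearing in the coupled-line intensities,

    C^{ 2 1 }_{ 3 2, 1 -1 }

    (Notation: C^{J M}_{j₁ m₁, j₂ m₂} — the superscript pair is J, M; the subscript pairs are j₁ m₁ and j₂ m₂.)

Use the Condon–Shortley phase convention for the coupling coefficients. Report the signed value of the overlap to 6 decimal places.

triangle: 2!·4!·0!/7! = 48/5040
(j±m)!: 5!·1!·0!·2!·3!·1! = 1440
prefactor² = (2J+1)·Δ·N² = 480/7
  k=0: +1/(0!·2!·1!·0!·3!·0!) = 1/12
Σ = 1/12  ⇒  CG² = 480/7·(1/12)² = 10/21
CG = +√(10/21) = +0.690066

+√(10/21) = +0.690066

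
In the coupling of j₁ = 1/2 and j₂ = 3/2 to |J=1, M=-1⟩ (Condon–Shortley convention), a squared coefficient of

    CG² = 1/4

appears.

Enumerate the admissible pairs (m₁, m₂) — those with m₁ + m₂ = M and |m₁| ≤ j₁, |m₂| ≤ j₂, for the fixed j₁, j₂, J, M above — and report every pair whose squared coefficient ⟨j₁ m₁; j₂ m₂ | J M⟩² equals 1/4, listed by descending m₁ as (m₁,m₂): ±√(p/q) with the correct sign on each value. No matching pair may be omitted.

(-1/2,-1/2): −√(1/4)

Admissible pairs with m₁+m₂ = M = -1: (-1/2,-1/2), (1/2,-3/2)
  (m₁,m₂)=(1/2,-3/2): CG² = 3/4, CG = +√(3/4)
  (m₁,m₂)=(-1/2,-1/2): CG² = 1/4, CG = −√(1/4)   ← matches the target
Pairs with CG² = 1/4: (-1/2,-1/2): −√(1/4)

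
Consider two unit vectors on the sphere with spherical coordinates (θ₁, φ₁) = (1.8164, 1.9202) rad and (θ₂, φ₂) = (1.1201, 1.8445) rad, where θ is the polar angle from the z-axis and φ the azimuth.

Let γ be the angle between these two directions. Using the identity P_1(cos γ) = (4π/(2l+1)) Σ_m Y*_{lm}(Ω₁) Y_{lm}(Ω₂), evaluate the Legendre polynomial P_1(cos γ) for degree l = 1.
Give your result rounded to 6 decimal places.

0.764720

Expand P_1 via completeness: Σ_{m} conj(Y_{1,m}) at Ω₁ times Y_{1,m} at Ω₂ —
  m=-1: Y*=(-0.114726, 0.314877)  Y=(-0.084062, -0.299418)  product (0.103924, 0.007882)
  m=+0: Y*=(-0.118800, -0.000000)  Y=(0.212832, 0.000000)  product (-0.025284, -0.000000)
  m=+1: Y*=(0.114726, 0.314877)  Y=(0.084062, -0.299418)  product (0.103924, -0.007882)
Accumulated sum (0.182563, 0.000000); after 4π/(2l+1) scaling, (0.764720, 0.000000) ⇒ P_1 = 0.764720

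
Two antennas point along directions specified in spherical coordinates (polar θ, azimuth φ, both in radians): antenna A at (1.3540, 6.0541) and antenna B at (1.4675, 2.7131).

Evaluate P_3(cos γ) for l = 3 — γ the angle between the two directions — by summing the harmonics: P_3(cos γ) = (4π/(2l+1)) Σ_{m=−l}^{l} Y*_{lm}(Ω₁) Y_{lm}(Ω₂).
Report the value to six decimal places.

Addition theorem: P_3(cos γ) = (4π/7) Σ_m Y*_{lm}(Ω₁) Y_{lm}(Ω₂), m = −3…3:
  m=-3: (+0.300387-0.246538i) × (-0.115565-0.393988i) = -0.131847-0.089858i  (running Σ = -0.131847-0.089858i)
  m=-2: (+0.188036-0.092734i) × (+0.068261+0.078807i) = +0.020144+0.008488i  (running Σ = -0.111704-0.081370i)
  m=-1: (-0.236261+0.055091i) × (+0.276851+0.126465i) = -0.072376-0.014627i  (running Σ = -0.184080-0.095996i)
  m=0: (-0.222243-0.000000i) × (-0.113392+0.000000i) = +0.025201+0.000000i  (running Σ = -0.158880-0.095996i)
  m=1: (+0.236261+0.055091i) × (-0.276851+0.126465i) = -0.072376+0.014627i  (running Σ = -0.231256-0.081370i)
  m=2: (+0.188036+0.092734i) × (+0.068261-0.078807i) = +0.020144-0.008488i  (running Σ = -0.211113-0.089858i)
  m=3: (-0.300387-0.246538i) × (+0.115565-0.393988i) = -0.131847+0.089858i  (running Σ = -0.342960+0.000000i)
Total Σ_m = -0.342960+0.000000i. Multiply by 1.795196: -0.615680+0.000000i. P_3(cos γ) = -0.615680

-0.615680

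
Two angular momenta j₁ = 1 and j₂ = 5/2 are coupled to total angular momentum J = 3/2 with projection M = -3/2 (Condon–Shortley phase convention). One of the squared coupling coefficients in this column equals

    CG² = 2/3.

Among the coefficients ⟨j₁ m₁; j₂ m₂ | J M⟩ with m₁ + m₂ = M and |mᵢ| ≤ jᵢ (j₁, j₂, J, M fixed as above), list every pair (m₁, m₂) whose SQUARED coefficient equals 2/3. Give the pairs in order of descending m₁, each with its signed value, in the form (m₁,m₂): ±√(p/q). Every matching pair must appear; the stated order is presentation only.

Admissible pairs with m₁+m₂ = M = -3/2: (-1,-1/2), (0,-3/2), (1,-5/2)
  (m₁,m₂)=(1,-5/2): CG² = 2/3, CG = +√(2/3)   ← matches the target
  (m₁,m₂)=(0,-3/2): CG² = 4/15, CG = −√(4/15)
  (m₁,m₂)=(-1,-1/2): CG² = 1/15, CG = +√(1/15)
Pairs with CG² = 2/3: (1,-5/2): +√(2/3)

(1,-5/2): +√(2/3)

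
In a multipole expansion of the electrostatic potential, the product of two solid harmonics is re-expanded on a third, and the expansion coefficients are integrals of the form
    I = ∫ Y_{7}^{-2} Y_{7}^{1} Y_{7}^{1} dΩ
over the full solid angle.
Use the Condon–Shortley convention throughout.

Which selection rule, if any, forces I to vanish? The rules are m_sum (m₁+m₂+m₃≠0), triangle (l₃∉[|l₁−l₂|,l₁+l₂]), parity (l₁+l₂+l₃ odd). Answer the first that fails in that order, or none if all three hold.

parity

azimuthal sum: -2 + 1 + 1 = 0  ✓
0 ≤ 7 ≤ 14 (triangle on l)  ✓
L = 7 + 7 + 7 = 21 (odd)  ✗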